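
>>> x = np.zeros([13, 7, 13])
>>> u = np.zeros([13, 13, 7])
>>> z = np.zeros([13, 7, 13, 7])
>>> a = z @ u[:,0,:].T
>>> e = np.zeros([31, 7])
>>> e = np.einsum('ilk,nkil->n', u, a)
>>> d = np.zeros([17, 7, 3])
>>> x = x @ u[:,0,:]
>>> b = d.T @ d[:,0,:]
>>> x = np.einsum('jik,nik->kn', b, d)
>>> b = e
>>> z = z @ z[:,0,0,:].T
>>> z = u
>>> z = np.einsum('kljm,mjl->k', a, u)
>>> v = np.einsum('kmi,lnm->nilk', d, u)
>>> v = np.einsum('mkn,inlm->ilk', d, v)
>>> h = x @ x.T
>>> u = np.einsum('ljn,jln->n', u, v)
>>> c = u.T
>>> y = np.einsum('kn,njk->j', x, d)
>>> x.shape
(3, 17)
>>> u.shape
(7,)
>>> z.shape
(13,)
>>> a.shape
(13, 7, 13, 13)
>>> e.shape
(13,)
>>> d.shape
(17, 7, 3)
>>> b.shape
(13,)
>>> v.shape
(13, 13, 7)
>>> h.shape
(3, 3)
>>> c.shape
(7,)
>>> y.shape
(7,)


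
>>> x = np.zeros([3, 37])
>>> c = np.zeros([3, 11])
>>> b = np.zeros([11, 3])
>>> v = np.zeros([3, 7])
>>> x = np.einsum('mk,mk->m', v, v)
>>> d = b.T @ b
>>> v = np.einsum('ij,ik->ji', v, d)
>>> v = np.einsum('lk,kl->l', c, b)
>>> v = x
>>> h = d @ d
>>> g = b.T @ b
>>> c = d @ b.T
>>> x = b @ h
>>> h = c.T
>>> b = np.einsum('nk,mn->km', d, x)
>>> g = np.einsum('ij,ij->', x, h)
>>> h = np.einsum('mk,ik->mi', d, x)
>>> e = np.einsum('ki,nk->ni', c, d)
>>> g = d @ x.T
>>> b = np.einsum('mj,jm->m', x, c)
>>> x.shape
(11, 3)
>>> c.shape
(3, 11)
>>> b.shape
(11,)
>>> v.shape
(3,)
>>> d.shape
(3, 3)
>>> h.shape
(3, 11)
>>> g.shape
(3, 11)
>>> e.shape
(3, 11)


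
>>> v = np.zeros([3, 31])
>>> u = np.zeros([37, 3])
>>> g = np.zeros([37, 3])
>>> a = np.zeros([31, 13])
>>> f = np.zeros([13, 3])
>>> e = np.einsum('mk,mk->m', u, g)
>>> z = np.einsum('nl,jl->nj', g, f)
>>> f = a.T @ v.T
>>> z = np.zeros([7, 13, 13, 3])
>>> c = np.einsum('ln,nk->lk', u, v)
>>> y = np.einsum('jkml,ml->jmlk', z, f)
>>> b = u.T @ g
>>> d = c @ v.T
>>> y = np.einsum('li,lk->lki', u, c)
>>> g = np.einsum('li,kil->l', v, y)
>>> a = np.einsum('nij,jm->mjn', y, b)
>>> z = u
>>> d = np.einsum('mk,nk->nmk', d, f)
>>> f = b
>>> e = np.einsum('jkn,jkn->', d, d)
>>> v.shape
(3, 31)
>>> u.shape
(37, 3)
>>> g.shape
(3,)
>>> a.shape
(3, 3, 37)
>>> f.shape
(3, 3)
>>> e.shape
()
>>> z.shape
(37, 3)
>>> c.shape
(37, 31)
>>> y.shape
(37, 31, 3)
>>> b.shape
(3, 3)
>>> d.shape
(13, 37, 3)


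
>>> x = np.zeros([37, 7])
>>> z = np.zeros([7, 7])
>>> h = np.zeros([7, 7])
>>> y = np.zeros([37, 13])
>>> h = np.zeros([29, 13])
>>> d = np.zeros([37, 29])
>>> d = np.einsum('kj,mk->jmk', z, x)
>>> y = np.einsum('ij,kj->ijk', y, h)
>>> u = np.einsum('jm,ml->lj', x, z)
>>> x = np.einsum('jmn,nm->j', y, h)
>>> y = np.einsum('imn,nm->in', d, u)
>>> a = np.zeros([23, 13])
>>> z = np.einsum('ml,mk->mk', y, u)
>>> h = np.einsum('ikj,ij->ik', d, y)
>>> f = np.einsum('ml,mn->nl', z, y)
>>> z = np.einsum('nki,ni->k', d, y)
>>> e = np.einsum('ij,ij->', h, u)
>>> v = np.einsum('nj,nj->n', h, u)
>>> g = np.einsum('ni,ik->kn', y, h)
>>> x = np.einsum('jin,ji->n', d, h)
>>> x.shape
(7,)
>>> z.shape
(37,)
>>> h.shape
(7, 37)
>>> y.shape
(7, 7)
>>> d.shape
(7, 37, 7)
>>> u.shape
(7, 37)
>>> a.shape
(23, 13)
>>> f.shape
(7, 37)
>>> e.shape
()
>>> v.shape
(7,)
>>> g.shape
(37, 7)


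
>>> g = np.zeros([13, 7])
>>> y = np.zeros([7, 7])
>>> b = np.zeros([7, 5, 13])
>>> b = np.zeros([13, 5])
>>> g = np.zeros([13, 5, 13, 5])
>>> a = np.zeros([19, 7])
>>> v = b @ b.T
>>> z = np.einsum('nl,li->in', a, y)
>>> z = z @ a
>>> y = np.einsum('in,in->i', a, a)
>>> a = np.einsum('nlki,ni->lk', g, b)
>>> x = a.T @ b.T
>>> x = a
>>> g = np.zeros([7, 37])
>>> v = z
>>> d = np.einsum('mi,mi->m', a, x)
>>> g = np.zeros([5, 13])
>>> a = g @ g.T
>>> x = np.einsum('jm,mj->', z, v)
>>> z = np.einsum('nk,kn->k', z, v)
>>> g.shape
(5, 13)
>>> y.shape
(19,)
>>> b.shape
(13, 5)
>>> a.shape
(5, 5)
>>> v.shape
(7, 7)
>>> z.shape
(7,)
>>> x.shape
()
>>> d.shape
(5,)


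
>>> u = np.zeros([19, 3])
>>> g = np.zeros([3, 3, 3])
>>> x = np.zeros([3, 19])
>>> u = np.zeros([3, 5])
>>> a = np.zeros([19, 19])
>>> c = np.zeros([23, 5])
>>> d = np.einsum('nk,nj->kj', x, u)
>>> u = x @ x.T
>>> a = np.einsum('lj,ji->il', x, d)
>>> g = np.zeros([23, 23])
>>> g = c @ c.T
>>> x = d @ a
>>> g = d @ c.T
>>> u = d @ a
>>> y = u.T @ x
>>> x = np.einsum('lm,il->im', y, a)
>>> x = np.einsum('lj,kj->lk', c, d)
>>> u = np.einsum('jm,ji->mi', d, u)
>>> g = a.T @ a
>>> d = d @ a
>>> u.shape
(5, 3)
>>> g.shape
(3, 3)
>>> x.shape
(23, 19)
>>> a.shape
(5, 3)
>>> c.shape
(23, 5)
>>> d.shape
(19, 3)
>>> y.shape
(3, 3)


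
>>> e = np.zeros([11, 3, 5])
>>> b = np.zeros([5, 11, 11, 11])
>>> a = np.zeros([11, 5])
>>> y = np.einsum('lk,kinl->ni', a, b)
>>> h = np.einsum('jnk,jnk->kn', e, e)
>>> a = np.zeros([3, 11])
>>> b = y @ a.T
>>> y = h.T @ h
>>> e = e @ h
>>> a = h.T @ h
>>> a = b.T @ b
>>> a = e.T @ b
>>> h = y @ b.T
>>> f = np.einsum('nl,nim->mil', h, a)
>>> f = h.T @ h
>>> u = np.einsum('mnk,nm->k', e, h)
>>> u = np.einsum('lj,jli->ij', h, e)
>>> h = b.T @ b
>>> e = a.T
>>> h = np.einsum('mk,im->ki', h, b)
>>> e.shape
(3, 3, 3)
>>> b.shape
(11, 3)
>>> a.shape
(3, 3, 3)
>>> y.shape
(3, 3)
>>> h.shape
(3, 11)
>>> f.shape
(11, 11)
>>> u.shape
(3, 11)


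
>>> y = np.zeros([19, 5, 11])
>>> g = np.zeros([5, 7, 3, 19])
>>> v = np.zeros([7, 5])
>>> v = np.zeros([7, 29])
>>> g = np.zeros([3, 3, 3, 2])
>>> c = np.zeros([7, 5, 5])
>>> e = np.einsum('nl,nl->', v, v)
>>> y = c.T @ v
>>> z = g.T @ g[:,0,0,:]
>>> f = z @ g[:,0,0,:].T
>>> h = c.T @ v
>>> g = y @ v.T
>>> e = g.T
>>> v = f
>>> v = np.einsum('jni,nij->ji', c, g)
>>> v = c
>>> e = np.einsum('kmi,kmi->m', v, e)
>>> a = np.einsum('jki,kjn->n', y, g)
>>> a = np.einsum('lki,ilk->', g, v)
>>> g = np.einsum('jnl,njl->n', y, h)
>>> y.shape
(5, 5, 29)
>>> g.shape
(5,)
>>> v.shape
(7, 5, 5)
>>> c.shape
(7, 5, 5)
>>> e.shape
(5,)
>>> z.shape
(2, 3, 3, 2)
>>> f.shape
(2, 3, 3, 3)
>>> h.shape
(5, 5, 29)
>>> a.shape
()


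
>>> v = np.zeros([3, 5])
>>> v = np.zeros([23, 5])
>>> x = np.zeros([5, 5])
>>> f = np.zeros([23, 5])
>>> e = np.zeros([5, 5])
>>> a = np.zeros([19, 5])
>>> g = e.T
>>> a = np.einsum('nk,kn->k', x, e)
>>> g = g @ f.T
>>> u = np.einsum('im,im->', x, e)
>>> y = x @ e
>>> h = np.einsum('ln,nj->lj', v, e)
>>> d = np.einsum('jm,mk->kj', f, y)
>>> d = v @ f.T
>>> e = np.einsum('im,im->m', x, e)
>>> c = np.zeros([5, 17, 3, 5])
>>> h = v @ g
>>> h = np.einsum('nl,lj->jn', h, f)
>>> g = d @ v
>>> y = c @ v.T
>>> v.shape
(23, 5)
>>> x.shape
(5, 5)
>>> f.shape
(23, 5)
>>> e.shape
(5,)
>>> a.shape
(5,)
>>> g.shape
(23, 5)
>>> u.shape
()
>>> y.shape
(5, 17, 3, 23)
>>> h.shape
(5, 23)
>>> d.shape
(23, 23)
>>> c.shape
(5, 17, 3, 5)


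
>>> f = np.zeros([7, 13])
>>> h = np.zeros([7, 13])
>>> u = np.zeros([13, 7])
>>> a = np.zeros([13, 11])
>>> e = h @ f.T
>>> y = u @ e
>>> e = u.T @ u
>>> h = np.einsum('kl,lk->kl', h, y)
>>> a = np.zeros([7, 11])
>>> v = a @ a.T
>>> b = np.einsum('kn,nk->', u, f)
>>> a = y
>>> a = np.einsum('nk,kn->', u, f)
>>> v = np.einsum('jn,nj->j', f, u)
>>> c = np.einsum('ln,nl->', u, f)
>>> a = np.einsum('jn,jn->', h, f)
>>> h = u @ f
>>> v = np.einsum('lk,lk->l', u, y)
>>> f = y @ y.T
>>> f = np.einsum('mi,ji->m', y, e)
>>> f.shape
(13,)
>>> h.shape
(13, 13)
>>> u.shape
(13, 7)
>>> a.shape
()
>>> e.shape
(7, 7)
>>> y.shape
(13, 7)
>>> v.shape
(13,)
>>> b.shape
()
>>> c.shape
()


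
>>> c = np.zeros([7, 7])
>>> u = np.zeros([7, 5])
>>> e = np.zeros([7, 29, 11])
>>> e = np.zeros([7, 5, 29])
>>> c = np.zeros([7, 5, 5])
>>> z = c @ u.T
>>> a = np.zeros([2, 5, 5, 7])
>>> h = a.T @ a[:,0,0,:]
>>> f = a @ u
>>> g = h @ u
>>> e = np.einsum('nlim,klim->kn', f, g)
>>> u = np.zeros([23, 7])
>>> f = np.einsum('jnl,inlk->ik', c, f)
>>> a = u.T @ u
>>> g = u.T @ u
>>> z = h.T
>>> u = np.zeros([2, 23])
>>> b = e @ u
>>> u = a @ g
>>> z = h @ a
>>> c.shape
(7, 5, 5)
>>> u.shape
(7, 7)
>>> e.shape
(7, 2)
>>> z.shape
(7, 5, 5, 7)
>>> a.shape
(7, 7)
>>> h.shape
(7, 5, 5, 7)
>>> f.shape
(2, 5)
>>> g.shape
(7, 7)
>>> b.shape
(7, 23)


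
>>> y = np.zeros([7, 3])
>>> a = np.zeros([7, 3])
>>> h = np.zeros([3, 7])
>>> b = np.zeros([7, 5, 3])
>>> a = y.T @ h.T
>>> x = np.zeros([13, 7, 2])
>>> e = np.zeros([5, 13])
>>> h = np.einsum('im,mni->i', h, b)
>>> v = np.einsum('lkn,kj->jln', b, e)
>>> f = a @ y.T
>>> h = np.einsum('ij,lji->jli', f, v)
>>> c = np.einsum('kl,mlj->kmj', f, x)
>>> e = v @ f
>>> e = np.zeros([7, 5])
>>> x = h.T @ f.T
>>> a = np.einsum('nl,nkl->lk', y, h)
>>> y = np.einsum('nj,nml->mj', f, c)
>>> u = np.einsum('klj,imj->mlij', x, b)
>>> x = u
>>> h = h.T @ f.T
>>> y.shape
(13, 7)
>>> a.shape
(3, 13)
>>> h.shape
(3, 13, 3)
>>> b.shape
(7, 5, 3)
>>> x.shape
(5, 13, 7, 3)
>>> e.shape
(7, 5)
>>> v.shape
(13, 7, 3)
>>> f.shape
(3, 7)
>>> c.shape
(3, 13, 2)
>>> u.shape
(5, 13, 7, 3)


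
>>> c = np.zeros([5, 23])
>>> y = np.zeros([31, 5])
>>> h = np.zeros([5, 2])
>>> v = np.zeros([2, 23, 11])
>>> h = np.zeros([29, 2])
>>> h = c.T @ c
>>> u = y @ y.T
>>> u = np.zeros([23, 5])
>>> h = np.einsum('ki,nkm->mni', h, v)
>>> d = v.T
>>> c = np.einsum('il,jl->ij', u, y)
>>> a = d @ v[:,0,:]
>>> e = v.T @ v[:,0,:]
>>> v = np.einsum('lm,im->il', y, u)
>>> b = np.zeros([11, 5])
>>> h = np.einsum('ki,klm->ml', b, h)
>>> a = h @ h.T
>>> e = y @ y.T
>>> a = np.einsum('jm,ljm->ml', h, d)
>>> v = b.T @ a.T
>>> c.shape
(23, 31)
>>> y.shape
(31, 5)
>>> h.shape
(23, 2)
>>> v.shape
(5, 2)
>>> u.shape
(23, 5)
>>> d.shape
(11, 23, 2)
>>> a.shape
(2, 11)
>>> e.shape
(31, 31)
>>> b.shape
(11, 5)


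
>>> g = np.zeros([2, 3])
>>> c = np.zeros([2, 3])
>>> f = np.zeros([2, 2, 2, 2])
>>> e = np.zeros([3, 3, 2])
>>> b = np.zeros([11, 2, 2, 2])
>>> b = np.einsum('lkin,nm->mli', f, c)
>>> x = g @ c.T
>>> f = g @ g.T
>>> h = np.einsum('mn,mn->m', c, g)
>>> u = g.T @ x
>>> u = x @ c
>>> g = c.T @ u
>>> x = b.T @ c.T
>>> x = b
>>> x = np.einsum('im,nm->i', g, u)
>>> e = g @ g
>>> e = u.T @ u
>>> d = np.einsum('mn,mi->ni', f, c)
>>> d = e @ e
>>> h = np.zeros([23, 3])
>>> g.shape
(3, 3)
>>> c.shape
(2, 3)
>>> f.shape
(2, 2)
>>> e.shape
(3, 3)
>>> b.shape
(3, 2, 2)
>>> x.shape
(3,)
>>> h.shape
(23, 3)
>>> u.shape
(2, 3)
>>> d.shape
(3, 3)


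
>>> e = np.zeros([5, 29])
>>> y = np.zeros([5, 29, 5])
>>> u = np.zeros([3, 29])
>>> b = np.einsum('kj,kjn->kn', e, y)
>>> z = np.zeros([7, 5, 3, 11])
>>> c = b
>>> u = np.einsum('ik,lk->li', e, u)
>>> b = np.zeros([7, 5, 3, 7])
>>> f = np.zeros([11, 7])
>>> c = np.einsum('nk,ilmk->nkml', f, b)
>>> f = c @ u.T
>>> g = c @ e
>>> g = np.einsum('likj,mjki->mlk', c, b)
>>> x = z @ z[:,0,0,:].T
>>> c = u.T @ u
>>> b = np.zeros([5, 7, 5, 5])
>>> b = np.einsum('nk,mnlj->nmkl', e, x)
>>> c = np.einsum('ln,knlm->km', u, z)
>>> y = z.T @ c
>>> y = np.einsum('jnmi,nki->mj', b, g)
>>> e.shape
(5, 29)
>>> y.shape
(29, 5)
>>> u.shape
(3, 5)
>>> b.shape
(5, 7, 29, 3)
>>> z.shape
(7, 5, 3, 11)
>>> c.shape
(7, 11)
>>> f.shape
(11, 7, 3, 3)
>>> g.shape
(7, 11, 3)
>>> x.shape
(7, 5, 3, 7)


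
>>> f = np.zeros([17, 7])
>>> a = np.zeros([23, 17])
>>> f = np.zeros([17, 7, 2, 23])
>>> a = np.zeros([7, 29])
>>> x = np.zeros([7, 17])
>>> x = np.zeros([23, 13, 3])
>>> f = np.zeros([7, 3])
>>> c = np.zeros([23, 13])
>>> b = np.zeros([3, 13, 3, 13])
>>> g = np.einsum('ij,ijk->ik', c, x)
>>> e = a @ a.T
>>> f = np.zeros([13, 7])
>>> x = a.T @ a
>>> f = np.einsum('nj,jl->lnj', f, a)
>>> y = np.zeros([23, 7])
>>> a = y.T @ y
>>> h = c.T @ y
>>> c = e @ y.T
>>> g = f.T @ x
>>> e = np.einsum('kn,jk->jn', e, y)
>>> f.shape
(29, 13, 7)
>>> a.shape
(7, 7)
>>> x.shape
(29, 29)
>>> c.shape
(7, 23)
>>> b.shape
(3, 13, 3, 13)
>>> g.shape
(7, 13, 29)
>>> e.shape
(23, 7)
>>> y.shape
(23, 7)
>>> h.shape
(13, 7)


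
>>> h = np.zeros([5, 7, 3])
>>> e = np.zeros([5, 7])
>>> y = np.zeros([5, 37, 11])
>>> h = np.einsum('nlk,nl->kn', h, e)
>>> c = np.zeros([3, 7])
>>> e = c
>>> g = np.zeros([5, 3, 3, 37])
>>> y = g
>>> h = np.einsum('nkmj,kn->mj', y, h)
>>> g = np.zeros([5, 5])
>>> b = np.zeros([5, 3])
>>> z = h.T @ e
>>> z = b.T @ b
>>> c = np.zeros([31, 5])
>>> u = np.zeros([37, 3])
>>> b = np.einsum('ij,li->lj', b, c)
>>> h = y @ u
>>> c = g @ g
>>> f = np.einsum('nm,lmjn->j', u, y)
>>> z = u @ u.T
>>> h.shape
(5, 3, 3, 3)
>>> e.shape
(3, 7)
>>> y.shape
(5, 3, 3, 37)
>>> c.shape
(5, 5)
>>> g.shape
(5, 5)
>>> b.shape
(31, 3)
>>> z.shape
(37, 37)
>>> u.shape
(37, 3)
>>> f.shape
(3,)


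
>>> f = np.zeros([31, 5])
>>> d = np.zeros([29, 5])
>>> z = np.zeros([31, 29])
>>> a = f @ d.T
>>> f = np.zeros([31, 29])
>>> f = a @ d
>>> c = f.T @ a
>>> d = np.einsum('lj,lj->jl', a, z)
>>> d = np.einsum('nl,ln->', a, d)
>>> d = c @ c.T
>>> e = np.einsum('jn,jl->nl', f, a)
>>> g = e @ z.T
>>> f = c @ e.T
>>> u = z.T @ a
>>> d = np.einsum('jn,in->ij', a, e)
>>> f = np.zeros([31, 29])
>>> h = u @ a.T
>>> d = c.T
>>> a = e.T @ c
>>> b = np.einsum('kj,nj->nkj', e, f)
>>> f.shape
(31, 29)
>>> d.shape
(29, 5)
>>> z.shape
(31, 29)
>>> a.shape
(29, 29)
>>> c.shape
(5, 29)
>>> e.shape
(5, 29)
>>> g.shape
(5, 31)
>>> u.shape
(29, 29)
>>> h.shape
(29, 31)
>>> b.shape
(31, 5, 29)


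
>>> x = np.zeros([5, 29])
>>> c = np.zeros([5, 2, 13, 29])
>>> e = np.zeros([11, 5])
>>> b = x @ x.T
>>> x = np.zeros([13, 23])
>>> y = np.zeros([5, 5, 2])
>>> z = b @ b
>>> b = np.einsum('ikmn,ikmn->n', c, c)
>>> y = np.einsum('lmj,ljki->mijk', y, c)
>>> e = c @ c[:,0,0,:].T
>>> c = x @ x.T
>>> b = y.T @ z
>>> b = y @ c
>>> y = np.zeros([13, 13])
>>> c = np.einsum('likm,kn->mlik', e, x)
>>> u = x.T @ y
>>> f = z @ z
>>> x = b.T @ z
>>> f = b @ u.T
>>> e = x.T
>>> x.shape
(13, 2, 29, 5)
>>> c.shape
(5, 5, 2, 13)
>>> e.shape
(5, 29, 2, 13)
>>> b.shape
(5, 29, 2, 13)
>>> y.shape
(13, 13)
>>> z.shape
(5, 5)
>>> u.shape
(23, 13)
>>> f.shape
(5, 29, 2, 23)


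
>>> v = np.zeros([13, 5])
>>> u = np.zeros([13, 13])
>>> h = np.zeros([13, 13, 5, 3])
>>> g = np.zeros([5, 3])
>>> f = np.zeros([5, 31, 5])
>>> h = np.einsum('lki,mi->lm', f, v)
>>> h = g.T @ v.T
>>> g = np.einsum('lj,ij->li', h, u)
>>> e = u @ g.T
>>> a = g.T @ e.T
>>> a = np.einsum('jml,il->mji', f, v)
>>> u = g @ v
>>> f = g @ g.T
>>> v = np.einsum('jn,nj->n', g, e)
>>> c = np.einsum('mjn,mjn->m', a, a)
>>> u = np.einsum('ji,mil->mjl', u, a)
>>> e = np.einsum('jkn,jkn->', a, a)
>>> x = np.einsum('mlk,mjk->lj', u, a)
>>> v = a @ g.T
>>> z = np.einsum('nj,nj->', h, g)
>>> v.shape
(31, 5, 3)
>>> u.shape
(31, 3, 13)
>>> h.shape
(3, 13)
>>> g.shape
(3, 13)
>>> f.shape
(3, 3)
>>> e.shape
()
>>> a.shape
(31, 5, 13)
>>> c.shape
(31,)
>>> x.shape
(3, 5)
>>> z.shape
()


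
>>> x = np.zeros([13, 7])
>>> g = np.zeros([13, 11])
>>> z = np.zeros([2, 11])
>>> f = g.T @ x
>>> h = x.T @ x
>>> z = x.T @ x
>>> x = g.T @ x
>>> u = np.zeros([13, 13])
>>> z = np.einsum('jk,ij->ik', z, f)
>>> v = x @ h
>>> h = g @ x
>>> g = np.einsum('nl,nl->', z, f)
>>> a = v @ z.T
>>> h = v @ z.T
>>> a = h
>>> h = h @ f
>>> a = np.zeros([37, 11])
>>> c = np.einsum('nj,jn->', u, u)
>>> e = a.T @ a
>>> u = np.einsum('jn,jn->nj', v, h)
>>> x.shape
(11, 7)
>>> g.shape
()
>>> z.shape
(11, 7)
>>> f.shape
(11, 7)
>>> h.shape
(11, 7)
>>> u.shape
(7, 11)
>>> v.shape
(11, 7)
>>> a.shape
(37, 11)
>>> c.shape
()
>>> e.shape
(11, 11)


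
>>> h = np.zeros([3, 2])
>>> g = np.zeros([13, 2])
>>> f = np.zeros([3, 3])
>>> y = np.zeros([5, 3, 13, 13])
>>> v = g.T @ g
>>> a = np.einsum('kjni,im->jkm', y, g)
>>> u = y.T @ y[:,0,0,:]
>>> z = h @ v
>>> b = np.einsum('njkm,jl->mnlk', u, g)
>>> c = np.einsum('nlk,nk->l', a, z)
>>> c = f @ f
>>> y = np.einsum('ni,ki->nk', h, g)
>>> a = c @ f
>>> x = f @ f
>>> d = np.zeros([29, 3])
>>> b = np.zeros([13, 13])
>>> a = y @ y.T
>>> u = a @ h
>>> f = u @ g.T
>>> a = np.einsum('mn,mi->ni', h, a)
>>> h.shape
(3, 2)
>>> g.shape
(13, 2)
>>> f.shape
(3, 13)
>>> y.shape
(3, 13)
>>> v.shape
(2, 2)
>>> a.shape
(2, 3)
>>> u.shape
(3, 2)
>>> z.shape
(3, 2)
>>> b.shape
(13, 13)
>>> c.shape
(3, 3)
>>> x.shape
(3, 3)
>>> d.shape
(29, 3)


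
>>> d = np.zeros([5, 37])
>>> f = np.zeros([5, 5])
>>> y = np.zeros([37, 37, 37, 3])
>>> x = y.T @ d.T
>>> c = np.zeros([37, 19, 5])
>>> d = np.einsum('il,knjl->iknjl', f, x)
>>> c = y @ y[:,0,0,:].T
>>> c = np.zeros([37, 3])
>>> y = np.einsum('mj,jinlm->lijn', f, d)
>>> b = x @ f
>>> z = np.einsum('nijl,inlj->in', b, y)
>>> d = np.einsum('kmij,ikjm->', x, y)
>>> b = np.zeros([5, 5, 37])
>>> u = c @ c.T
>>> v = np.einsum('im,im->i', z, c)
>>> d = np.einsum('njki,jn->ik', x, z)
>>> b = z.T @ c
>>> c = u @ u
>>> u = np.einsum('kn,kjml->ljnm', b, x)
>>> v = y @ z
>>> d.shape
(5, 37)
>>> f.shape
(5, 5)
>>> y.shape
(37, 3, 5, 37)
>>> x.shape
(3, 37, 37, 5)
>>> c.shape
(37, 37)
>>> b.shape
(3, 3)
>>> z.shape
(37, 3)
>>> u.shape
(5, 37, 3, 37)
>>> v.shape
(37, 3, 5, 3)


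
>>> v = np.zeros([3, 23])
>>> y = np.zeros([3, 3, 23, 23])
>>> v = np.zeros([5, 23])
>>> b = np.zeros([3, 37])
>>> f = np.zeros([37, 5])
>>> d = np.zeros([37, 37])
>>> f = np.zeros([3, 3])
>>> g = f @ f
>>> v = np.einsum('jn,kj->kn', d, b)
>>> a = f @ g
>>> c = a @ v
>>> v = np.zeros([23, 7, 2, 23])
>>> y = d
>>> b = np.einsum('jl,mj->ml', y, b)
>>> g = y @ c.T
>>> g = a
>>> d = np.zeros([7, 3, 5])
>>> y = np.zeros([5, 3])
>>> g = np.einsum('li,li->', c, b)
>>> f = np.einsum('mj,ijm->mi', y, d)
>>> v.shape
(23, 7, 2, 23)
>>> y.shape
(5, 3)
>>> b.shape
(3, 37)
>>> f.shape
(5, 7)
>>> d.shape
(7, 3, 5)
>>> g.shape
()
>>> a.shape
(3, 3)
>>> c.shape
(3, 37)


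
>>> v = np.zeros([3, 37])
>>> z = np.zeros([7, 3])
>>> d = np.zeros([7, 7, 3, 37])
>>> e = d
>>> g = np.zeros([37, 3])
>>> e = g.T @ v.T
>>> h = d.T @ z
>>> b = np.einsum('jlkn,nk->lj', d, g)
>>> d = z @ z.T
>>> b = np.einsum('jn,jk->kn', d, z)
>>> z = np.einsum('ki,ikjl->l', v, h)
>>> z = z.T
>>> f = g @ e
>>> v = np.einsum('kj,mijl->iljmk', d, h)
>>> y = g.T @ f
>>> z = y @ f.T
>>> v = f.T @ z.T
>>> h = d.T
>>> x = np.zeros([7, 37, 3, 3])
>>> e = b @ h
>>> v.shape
(3, 3)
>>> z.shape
(3, 37)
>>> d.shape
(7, 7)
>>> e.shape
(3, 7)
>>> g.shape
(37, 3)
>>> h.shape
(7, 7)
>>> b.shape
(3, 7)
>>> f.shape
(37, 3)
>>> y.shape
(3, 3)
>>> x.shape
(7, 37, 3, 3)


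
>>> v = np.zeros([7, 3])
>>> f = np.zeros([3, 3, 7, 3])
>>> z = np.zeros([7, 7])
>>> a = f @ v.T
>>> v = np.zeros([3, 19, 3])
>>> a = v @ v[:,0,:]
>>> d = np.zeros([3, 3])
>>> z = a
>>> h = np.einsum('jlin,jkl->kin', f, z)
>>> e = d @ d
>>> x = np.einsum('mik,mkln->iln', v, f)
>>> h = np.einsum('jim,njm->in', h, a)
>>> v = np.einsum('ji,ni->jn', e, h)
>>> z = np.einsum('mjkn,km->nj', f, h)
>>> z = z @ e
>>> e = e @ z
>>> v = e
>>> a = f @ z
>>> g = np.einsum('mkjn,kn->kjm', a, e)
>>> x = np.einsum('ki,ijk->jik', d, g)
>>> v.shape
(3, 3)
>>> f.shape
(3, 3, 7, 3)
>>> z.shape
(3, 3)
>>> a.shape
(3, 3, 7, 3)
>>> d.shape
(3, 3)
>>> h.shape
(7, 3)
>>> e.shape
(3, 3)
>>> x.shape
(7, 3, 3)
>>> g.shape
(3, 7, 3)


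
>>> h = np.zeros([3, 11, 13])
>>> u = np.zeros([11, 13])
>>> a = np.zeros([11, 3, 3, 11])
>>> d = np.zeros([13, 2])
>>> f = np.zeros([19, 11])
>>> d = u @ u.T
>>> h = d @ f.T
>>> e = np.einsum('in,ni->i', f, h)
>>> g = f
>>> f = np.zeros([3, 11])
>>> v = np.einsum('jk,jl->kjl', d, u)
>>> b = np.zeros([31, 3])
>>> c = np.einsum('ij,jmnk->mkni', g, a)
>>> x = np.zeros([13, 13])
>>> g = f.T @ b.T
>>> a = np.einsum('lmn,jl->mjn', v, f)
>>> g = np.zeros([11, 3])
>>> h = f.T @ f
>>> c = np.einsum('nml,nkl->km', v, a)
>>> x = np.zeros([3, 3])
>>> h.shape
(11, 11)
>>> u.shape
(11, 13)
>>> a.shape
(11, 3, 13)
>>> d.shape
(11, 11)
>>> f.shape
(3, 11)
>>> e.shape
(19,)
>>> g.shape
(11, 3)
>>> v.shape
(11, 11, 13)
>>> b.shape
(31, 3)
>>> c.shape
(3, 11)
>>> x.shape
(3, 3)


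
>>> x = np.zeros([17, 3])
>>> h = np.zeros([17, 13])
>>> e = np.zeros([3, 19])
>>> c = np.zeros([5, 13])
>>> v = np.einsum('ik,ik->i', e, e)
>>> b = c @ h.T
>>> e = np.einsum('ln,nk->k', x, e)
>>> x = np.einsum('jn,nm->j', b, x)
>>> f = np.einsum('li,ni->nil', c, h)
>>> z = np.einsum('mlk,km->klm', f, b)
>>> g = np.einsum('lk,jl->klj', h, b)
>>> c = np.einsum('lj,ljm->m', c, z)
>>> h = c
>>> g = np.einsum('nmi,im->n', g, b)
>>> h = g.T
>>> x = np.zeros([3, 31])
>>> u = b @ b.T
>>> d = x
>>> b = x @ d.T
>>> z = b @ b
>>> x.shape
(3, 31)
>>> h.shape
(13,)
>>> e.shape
(19,)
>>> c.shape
(17,)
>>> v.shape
(3,)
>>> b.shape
(3, 3)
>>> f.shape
(17, 13, 5)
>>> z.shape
(3, 3)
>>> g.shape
(13,)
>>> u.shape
(5, 5)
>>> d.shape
(3, 31)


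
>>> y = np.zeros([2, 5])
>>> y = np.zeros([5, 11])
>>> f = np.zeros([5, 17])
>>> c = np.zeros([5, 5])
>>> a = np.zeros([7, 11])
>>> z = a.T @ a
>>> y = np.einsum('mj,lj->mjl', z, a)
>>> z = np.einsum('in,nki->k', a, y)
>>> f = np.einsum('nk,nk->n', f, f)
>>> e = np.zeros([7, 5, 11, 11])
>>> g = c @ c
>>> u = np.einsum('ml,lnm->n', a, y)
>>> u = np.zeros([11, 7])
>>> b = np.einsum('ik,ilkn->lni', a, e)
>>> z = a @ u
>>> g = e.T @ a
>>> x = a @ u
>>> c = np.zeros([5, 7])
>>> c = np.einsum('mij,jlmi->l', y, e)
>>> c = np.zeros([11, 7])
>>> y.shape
(11, 11, 7)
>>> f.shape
(5,)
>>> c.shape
(11, 7)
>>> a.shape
(7, 11)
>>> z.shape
(7, 7)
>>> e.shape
(7, 5, 11, 11)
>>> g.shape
(11, 11, 5, 11)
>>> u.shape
(11, 7)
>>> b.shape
(5, 11, 7)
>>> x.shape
(7, 7)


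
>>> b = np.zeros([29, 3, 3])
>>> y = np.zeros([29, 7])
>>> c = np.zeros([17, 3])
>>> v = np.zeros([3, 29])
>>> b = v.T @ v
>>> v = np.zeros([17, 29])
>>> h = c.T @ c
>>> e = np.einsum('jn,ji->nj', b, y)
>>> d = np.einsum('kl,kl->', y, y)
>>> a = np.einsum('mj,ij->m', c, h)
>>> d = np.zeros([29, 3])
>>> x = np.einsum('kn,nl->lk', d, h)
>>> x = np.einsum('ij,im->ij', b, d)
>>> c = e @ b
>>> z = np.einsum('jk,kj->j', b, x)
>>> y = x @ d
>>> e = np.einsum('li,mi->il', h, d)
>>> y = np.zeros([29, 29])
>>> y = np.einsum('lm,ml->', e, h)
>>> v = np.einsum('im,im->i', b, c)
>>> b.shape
(29, 29)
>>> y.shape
()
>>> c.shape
(29, 29)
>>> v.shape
(29,)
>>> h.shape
(3, 3)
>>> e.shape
(3, 3)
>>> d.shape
(29, 3)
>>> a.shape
(17,)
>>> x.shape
(29, 29)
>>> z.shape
(29,)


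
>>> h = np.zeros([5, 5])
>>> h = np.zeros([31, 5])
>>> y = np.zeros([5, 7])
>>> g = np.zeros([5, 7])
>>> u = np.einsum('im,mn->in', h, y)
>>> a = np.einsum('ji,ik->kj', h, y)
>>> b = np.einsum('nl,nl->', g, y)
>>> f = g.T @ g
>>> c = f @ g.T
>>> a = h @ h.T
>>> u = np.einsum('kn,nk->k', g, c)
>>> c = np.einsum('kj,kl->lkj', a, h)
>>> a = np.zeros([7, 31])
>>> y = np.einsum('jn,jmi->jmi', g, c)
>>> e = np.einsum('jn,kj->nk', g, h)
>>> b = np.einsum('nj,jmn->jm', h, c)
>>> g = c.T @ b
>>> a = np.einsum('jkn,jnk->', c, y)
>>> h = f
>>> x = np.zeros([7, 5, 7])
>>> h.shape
(7, 7)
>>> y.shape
(5, 31, 31)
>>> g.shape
(31, 31, 31)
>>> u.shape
(5,)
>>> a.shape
()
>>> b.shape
(5, 31)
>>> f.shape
(7, 7)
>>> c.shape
(5, 31, 31)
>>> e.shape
(7, 31)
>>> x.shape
(7, 5, 7)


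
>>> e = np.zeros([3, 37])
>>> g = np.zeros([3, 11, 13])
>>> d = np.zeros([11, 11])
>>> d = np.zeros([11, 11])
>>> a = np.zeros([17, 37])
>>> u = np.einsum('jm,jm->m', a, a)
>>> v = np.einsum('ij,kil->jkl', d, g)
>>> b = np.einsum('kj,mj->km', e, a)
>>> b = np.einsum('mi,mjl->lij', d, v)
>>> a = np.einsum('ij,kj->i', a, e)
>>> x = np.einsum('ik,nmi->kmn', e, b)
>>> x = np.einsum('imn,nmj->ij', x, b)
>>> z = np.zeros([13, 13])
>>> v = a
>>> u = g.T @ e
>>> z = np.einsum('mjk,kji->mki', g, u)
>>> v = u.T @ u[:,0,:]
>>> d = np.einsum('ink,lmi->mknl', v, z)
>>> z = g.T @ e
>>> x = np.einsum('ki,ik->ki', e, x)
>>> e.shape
(3, 37)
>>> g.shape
(3, 11, 13)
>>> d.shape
(13, 37, 11, 3)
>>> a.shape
(17,)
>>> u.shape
(13, 11, 37)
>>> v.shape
(37, 11, 37)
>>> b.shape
(13, 11, 3)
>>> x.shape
(3, 37)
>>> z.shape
(13, 11, 37)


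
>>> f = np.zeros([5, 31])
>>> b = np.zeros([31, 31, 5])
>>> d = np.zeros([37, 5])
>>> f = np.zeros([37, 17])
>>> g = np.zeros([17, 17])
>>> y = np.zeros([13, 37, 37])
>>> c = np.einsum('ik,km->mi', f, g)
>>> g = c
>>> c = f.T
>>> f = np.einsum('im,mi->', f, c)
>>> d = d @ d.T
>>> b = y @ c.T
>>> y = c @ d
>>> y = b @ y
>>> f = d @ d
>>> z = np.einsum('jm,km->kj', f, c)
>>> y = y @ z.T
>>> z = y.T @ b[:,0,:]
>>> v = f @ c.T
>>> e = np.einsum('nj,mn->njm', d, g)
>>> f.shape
(37, 37)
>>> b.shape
(13, 37, 17)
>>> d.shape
(37, 37)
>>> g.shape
(17, 37)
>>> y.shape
(13, 37, 17)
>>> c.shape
(17, 37)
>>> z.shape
(17, 37, 17)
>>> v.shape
(37, 17)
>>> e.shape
(37, 37, 17)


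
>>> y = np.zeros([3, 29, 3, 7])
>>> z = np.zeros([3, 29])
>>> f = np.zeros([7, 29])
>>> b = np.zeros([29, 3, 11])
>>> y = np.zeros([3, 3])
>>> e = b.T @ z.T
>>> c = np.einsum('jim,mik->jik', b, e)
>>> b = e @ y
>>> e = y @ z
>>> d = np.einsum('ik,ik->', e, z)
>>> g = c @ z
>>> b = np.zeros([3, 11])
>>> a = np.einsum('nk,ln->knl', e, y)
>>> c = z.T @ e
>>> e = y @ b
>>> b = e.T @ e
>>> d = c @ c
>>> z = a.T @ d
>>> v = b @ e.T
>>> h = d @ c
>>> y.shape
(3, 3)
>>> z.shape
(3, 3, 29)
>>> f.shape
(7, 29)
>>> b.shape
(11, 11)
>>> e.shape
(3, 11)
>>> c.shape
(29, 29)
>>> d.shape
(29, 29)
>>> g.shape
(29, 3, 29)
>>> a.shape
(29, 3, 3)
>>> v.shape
(11, 3)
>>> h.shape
(29, 29)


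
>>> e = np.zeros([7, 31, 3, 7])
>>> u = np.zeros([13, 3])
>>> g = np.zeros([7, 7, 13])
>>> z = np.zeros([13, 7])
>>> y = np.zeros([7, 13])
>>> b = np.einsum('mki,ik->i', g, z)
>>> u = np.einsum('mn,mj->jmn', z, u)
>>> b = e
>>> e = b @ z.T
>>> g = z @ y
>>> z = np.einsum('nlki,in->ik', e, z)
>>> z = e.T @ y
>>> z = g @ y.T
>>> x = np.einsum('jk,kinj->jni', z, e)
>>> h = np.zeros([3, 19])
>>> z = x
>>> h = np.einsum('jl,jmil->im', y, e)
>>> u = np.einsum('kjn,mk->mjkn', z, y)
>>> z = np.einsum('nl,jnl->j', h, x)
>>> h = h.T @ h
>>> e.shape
(7, 31, 3, 13)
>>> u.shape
(7, 3, 13, 31)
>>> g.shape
(13, 13)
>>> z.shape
(13,)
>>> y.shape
(7, 13)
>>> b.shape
(7, 31, 3, 7)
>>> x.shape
(13, 3, 31)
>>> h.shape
(31, 31)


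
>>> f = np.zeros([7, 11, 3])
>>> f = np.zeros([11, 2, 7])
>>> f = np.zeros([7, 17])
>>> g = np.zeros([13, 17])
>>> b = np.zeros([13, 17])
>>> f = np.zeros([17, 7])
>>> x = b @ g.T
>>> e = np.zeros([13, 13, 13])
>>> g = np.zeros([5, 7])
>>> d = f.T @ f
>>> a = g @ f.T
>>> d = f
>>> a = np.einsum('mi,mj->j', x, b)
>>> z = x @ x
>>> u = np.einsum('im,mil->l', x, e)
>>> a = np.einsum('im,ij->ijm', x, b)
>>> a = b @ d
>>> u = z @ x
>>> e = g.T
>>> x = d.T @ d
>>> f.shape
(17, 7)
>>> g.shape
(5, 7)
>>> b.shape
(13, 17)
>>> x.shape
(7, 7)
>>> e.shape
(7, 5)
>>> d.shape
(17, 7)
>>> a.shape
(13, 7)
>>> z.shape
(13, 13)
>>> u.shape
(13, 13)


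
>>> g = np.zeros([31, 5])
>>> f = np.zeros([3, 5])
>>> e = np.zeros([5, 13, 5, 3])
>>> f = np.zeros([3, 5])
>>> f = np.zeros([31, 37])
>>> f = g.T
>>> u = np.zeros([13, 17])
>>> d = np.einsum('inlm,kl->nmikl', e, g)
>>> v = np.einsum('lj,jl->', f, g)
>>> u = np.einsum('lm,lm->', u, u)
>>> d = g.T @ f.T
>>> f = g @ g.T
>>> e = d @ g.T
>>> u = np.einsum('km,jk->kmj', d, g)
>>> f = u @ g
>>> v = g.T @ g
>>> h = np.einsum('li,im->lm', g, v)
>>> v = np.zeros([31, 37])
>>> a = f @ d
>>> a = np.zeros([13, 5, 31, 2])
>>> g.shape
(31, 5)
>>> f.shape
(5, 5, 5)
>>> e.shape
(5, 31)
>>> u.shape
(5, 5, 31)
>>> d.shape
(5, 5)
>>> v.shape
(31, 37)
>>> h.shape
(31, 5)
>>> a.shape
(13, 5, 31, 2)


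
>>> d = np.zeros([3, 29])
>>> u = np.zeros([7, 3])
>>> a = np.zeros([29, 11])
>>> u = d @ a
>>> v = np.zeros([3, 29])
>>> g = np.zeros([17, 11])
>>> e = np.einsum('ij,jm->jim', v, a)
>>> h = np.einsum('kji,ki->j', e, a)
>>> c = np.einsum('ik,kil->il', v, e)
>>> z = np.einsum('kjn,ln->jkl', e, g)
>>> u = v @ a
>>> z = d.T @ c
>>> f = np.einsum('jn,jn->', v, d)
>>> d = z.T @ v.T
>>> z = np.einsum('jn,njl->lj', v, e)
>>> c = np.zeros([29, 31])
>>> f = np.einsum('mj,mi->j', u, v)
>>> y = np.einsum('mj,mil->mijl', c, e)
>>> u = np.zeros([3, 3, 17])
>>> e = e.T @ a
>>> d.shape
(11, 3)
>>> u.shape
(3, 3, 17)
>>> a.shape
(29, 11)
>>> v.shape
(3, 29)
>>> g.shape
(17, 11)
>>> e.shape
(11, 3, 11)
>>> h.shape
(3,)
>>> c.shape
(29, 31)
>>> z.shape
(11, 3)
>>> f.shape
(11,)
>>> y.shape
(29, 3, 31, 11)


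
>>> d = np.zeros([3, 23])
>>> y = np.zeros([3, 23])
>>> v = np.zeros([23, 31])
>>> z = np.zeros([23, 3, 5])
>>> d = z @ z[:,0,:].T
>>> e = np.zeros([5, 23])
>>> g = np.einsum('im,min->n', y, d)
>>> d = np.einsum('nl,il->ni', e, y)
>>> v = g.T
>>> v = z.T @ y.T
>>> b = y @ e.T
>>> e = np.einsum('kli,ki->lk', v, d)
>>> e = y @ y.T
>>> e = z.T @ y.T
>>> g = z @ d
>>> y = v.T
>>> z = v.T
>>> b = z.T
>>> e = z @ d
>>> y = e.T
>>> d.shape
(5, 3)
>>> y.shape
(3, 3, 3)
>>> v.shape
(5, 3, 3)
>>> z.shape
(3, 3, 5)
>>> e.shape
(3, 3, 3)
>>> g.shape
(23, 3, 3)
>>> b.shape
(5, 3, 3)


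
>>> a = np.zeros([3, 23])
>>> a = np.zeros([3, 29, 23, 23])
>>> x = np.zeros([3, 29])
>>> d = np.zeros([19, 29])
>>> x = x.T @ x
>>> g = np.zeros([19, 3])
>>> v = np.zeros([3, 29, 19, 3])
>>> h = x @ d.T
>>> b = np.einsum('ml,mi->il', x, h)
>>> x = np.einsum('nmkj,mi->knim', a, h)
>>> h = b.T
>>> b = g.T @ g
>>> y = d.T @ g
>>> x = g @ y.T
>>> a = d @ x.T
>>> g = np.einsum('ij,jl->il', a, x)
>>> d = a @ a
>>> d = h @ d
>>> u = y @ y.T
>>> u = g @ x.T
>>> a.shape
(19, 19)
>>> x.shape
(19, 29)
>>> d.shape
(29, 19)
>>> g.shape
(19, 29)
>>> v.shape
(3, 29, 19, 3)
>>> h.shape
(29, 19)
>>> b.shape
(3, 3)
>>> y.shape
(29, 3)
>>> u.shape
(19, 19)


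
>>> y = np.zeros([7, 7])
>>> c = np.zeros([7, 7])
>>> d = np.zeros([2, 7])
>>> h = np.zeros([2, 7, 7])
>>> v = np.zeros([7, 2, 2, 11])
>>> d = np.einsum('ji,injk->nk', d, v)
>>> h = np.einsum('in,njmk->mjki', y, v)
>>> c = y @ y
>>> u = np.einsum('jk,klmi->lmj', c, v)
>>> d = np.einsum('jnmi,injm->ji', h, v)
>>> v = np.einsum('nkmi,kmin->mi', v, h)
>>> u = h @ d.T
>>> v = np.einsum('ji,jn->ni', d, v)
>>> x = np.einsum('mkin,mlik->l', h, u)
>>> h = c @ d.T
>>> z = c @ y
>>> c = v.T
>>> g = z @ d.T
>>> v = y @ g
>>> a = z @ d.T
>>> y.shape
(7, 7)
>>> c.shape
(7, 11)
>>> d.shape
(2, 7)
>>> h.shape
(7, 2)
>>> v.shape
(7, 2)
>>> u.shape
(2, 2, 11, 2)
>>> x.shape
(2,)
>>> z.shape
(7, 7)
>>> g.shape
(7, 2)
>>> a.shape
(7, 2)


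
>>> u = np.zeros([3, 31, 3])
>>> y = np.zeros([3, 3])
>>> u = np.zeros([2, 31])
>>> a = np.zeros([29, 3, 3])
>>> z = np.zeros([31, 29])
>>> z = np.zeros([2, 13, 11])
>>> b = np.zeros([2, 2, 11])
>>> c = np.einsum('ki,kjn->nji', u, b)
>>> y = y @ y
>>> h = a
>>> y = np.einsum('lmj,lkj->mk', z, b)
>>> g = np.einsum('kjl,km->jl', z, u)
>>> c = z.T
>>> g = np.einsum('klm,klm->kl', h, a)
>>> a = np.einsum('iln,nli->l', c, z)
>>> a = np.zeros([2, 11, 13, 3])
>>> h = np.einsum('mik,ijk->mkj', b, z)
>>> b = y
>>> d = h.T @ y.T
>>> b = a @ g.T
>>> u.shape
(2, 31)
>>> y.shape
(13, 2)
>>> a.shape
(2, 11, 13, 3)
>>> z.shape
(2, 13, 11)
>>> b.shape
(2, 11, 13, 29)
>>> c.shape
(11, 13, 2)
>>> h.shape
(2, 11, 13)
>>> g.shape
(29, 3)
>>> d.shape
(13, 11, 13)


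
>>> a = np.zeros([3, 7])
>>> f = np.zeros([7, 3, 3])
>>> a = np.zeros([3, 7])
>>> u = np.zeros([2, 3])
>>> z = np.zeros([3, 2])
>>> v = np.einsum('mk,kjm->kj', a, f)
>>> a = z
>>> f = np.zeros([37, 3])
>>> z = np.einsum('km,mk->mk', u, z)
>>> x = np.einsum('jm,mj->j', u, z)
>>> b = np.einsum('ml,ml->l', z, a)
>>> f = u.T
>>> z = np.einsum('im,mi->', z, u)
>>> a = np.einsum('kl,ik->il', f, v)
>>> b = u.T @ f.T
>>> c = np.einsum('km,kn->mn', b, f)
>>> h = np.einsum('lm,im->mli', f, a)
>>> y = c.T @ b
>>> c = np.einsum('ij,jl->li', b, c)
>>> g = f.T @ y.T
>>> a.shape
(7, 2)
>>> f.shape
(3, 2)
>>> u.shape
(2, 3)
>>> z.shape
()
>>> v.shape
(7, 3)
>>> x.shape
(2,)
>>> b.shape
(3, 3)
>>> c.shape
(2, 3)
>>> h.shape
(2, 3, 7)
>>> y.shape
(2, 3)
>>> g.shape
(2, 2)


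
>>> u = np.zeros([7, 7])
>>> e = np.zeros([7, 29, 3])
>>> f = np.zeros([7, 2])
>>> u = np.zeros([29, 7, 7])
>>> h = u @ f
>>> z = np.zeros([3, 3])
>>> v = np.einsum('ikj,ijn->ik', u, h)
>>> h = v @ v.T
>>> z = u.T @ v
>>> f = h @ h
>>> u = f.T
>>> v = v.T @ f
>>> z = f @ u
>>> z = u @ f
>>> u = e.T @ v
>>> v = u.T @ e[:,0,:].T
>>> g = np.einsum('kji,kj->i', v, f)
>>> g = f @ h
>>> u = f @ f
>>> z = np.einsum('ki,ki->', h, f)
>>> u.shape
(29, 29)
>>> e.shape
(7, 29, 3)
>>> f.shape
(29, 29)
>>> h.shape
(29, 29)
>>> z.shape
()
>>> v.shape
(29, 29, 7)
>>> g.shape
(29, 29)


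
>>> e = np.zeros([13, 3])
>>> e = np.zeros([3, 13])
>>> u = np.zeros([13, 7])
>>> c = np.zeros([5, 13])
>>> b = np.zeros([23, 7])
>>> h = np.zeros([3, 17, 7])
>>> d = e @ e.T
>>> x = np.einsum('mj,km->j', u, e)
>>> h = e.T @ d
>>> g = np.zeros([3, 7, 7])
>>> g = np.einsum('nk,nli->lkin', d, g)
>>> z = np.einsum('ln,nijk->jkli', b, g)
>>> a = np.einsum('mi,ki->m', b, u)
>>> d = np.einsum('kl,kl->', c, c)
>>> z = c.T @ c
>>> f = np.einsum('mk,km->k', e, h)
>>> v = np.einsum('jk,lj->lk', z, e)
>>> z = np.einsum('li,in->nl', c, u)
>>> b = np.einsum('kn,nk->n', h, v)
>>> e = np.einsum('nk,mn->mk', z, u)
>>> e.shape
(13, 5)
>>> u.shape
(13, 7)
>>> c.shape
(5, 13)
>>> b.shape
(3,)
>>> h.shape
(13, 3)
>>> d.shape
()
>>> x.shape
(7,)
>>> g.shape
(7, 3, 7, 3)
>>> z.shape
(7, 5)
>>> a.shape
(23,)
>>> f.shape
(13,)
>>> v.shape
(3, 13)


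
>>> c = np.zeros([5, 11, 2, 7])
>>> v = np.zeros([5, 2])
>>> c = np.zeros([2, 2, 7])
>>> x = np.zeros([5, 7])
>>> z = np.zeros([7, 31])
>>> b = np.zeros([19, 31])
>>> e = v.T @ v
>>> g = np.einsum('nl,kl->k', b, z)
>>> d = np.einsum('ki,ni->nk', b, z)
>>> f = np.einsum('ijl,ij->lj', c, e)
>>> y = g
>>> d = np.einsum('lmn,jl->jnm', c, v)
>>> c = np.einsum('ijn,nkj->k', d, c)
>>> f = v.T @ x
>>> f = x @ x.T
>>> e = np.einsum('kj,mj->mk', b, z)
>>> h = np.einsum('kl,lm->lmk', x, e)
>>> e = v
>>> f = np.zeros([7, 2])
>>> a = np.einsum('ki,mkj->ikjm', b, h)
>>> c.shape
(2,)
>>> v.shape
(5, 2)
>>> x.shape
(5, 7)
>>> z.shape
(7, 31)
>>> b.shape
(19, 31)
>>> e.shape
(5, 2)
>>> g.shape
(7,)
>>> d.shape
(5, 7, 2)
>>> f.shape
(7, 2)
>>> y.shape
(7,)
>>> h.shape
(7, 19, 5)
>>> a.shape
(31, 19, 5, 7)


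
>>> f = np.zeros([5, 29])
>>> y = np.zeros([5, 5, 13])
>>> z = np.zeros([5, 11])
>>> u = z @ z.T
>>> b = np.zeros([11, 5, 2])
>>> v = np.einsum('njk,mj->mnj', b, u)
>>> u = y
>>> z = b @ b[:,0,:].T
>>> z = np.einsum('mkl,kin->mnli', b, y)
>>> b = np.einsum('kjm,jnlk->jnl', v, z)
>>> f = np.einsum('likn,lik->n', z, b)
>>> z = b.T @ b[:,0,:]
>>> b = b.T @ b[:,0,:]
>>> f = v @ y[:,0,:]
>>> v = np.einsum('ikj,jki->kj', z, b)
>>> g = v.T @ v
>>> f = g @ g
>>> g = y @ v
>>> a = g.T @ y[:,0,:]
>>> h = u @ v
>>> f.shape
(2, 2)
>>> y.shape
(5, 5, 13)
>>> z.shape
(2, 13, 2)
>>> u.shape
(5, 5, 13)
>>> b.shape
(2, 13, 2)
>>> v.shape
(13, 2)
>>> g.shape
(5, 5, 2)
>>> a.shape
(2, 5, 13)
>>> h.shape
(5, 5, 2)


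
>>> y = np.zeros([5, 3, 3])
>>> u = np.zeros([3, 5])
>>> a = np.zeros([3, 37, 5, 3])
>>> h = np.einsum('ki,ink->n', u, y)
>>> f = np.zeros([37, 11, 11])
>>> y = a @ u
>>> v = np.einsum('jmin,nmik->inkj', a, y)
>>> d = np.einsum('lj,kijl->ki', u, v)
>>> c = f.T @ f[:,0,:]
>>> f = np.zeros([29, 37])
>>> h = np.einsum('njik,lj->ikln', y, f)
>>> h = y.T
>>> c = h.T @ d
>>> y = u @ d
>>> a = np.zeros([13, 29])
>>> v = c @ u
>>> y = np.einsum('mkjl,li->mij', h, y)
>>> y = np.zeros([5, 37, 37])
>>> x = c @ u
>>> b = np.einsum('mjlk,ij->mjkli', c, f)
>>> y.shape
(5, 37, 37)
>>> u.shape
(3, 5)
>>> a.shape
(13, 29)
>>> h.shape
(5, 5, 37, 3)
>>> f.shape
(29, 37)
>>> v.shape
(3, 37, 5, 5)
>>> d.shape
(5, 3)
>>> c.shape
(3, 37, 5, 3)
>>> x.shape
(3, 37, 5, 5)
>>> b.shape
(3, 37, 3, 5, 29)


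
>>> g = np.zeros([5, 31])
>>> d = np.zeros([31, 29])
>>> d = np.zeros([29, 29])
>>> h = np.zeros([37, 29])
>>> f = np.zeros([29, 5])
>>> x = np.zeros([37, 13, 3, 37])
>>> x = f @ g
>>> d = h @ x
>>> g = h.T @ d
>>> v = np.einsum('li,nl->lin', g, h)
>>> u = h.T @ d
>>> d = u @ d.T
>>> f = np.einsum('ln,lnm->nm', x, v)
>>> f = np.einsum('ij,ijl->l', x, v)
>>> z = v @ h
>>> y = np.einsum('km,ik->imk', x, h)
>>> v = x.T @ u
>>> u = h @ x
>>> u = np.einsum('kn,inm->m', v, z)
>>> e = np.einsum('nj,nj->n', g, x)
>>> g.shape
(29, 31)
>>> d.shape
(29, 37)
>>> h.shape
(37, 29)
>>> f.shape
(37,)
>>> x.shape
(29, 31)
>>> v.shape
(31, 31)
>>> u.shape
(29,)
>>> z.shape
(29, 31, 29)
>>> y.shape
(37, 31, 29)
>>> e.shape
(29,)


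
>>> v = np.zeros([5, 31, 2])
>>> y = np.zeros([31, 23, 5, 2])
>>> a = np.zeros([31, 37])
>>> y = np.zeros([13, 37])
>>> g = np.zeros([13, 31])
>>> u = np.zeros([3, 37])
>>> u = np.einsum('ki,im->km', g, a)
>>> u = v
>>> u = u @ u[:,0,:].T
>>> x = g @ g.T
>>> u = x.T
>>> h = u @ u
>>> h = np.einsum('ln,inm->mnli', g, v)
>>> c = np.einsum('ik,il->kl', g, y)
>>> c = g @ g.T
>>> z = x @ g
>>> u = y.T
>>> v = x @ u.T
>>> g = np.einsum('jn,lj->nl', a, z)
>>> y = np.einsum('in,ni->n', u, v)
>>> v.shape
(13, 37)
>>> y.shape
(13,)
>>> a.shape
(31, 37)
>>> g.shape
(37, 13)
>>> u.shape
(37, 13)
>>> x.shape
(13, 13)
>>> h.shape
(2, 31, 13, 5)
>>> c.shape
(13, 13)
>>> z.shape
(13, 31)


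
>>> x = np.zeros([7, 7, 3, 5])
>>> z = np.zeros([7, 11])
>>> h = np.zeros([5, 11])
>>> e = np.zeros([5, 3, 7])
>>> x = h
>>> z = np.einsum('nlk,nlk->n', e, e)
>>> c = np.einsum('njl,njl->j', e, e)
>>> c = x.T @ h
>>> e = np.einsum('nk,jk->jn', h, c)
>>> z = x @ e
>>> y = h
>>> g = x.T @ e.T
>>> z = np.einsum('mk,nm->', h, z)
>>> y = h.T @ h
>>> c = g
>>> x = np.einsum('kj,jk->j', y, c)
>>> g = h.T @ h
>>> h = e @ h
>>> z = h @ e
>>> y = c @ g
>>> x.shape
(11,)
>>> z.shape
(11, 5)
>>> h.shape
(11, 11)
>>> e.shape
(11, 5)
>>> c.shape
(11, 11)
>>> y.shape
(11, 11)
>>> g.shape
(11, 11)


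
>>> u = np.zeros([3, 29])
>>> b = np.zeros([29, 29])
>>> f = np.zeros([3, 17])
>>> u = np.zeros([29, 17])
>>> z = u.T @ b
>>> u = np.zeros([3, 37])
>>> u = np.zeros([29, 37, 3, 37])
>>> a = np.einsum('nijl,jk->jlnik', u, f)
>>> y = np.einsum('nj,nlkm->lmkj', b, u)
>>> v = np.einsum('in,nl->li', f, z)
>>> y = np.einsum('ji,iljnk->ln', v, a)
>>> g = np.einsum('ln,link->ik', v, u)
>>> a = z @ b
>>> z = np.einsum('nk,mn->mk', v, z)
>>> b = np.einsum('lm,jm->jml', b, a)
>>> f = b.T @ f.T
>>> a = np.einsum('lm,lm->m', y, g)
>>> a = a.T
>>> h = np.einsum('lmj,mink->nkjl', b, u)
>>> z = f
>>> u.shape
(29, 37, 3, 37)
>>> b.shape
(17, 29, 29)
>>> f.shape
(29, 29, 3)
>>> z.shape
(29, 29, 3)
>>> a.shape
(37,)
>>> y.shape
(37, 37)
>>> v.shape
(29, 3)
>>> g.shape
(37, 37)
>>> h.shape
(3, 37, 29, 17)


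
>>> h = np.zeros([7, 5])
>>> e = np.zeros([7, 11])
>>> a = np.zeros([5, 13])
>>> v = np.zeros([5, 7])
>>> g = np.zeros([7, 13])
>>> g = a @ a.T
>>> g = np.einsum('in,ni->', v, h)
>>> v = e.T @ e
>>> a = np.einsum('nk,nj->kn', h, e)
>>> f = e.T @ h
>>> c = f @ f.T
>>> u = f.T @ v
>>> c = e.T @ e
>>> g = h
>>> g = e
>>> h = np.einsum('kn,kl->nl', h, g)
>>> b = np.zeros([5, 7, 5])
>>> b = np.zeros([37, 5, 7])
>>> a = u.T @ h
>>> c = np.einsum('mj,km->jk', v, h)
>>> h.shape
(5, 11)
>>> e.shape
(7, 11)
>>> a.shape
(11, 11)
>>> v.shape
(11, 11)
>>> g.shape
(7, 11)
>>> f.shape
(11, 5)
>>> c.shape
(11, 5)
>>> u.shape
(5, 11)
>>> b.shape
(37, 5, 7)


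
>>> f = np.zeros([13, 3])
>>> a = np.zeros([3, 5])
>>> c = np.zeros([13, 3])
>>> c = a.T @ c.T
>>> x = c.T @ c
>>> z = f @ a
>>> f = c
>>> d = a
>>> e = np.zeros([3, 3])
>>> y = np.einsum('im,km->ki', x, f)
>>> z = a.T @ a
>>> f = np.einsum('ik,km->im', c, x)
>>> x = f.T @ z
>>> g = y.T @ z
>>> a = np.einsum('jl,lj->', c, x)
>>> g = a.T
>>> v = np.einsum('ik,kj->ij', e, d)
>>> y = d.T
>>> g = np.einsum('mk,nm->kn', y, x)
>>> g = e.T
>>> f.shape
(5, 13)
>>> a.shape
()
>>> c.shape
(5, 13)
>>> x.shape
(13, 5)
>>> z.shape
(5, 5)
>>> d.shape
(3, 5)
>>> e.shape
(3, 3)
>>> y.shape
(5, 3)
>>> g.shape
(3, 3)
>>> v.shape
(3, 5)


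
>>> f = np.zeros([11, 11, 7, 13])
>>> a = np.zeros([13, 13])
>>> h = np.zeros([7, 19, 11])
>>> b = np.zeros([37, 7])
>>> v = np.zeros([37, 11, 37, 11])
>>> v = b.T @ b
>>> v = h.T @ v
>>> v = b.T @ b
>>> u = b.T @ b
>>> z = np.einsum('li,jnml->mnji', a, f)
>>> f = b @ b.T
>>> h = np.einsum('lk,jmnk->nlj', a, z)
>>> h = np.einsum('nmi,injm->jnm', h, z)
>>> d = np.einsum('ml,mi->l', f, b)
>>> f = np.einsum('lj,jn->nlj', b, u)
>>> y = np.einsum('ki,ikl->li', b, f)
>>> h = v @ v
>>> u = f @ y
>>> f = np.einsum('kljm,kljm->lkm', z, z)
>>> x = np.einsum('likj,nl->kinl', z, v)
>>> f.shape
(11, 7, 13)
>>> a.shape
(13, 13)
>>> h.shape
(7, 7)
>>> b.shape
(37, 7)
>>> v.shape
(7, 7)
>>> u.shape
(7, 37, 7)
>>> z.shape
(7, 11, 11, 13)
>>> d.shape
(37,)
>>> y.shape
(7, 7)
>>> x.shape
(11, 11, 7, 7)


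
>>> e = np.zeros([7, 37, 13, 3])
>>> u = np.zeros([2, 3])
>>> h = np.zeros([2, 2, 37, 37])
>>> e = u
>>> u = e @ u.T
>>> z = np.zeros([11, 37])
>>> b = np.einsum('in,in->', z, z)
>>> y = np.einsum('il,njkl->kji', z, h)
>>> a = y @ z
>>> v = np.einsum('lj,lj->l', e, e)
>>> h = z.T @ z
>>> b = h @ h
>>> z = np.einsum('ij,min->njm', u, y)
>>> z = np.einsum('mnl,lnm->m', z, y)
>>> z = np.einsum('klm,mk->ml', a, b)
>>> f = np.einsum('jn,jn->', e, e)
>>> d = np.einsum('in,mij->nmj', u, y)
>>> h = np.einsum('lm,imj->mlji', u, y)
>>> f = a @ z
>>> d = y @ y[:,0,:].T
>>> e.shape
(2, 3)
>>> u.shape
(2, 2)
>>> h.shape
(2, 2, 11, 37)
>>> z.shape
(37, 2)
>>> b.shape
(37, 37)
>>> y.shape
(37, 2, 11)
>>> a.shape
(37, 2, 37)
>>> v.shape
(2,)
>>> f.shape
(37, 2, 2)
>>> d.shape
(37, 2, 37)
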